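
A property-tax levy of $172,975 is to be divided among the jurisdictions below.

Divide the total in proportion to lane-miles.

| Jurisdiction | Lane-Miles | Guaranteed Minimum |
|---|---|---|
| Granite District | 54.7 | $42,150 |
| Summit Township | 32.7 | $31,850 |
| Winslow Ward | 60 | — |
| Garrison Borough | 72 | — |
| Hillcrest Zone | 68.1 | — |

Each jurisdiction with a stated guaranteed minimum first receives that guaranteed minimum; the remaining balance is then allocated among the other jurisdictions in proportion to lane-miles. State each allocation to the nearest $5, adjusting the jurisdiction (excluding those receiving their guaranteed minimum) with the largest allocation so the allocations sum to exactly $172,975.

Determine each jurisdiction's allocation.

Granite District: $42,150 | Summit Township: $31,850 | Winslow Ward: $29,680 | Garrison Borough: $35,610 | Hillcrest Zone: $33,685

Fund the minimums — Granite District $42,150; Summit Township $31,850. Residual $98,975.
Residual split over remaining lane-miles 200.1: Winslow Ward 29,677.66 → $29,680; Garrison Borough 35,613.19 → $35,615; Hillcrest Zone 33,684.15 → $33,685.
Rounding difference −$5 applied to Garrison Borough → $35,610.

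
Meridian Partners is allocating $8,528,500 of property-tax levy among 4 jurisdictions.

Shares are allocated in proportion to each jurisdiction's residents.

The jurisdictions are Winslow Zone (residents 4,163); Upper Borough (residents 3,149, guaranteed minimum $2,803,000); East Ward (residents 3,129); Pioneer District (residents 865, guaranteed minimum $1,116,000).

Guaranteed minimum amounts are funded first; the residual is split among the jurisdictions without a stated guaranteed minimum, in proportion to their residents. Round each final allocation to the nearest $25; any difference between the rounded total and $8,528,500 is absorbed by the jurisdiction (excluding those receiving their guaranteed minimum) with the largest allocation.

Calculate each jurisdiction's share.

Winslow Zone: $2,631,550; Upper Borough: $2,803,000; East Ward: $1,977,950; Pioneer District: $1,116,000

Minimums first: Upper Borough $2,803,000; Pioneer District $1,116,000. Balance $4,609,500.
Balance split over remaining residents 7,292: Winslow Zone 2,631,561.78 → $2,631,550; East Ward 1,977,938.22 → $1,977,950.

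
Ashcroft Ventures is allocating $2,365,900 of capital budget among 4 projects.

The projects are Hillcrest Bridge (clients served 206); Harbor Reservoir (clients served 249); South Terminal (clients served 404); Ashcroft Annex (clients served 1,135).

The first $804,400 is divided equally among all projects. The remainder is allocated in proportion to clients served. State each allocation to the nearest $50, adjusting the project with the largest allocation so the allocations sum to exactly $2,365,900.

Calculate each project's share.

Hillcrest Bridge: $362,400; Harbor Reservoir: $396,100; South Terminal: $517,450; Ashcroft Annex: $1,089,950

$804,400 shared equally gives $201,100 per project.
Remainder $1,561,500 by clients served (total 1,994): Hillcrest Bridge 161,318.46 → $161,300; Harbor Reservoir 194,991.73 → $195,000; South Terminal 316,372.12 → $316,350; Ashcroft Annex 888,817.70 → $888,800.
Rounding difference +$50 on remainder applied to Ashcroft Annex.
Totals: Hillcrest Bridge $201,100 + $161,300 = $362,400; Harbor Reservoir $201,100 + $195,000 = $396,100; South Terminal $201,100 + $316,350 = $517,450; Ashcroft Annex $201,100 + $888,850 = $1,089,950.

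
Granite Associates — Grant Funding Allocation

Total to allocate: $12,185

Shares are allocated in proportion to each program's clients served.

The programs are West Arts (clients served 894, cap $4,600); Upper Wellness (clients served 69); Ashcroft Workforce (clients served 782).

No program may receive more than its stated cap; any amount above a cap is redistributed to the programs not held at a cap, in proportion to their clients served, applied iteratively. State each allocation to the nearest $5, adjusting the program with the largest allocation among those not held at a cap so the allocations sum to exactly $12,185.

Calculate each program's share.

West Arts: $4,600; Upper Wellness: $615; Ashcroft Workforce: $6,970

Sum of clients served: 1,745.
Pro-rata shares before constraints: West Arts 6,242.63; Upper Wellness 481.81; Ashcroft Workforce 5,460.56.
Capped: West Arts ($4,600); balance $7,585 reallocated over remaining clients served 851.
Redistributed shares: Upper Wellness 615.00 → $615; Ashcroft Workforce 6,970.00 → $6,970.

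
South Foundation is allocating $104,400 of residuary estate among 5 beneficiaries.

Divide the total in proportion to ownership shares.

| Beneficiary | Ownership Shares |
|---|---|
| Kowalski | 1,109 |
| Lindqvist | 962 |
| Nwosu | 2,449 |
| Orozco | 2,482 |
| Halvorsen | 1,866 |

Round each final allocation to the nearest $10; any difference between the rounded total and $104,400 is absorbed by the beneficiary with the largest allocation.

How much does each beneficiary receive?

Kowalski: $13,060 | Lindqvist: $11,330 | Nwosu: $28,830 | Orozco: $29,210 | Halvorsen: $21,970

Sum of ownership shares: 8,868.
Proportional shares: Kowalski 1,109/8,868 × $104,400 = 13,055.89; Lindqvist 962/8,868 × $104,400 = 11,325.30; Nwosu 2,449/8,868 × $104,400 = 28,831.26; Orozco 2,482/8,868 × $104,400 = 29,219.76; Halvorsen 1,866/8,868 × $104,400 = 21,967.79.
Rounded to nearest $10: Kowalski $13,060; Lindqvist $11,330; Nwosu $28,830; Orozco $29,220; Halvorsen $21,970. Sum = $104,410.
Difference $104,400 − $104,410 = −$10 applied to largest allocation (Orozco): Orozco becomes $29,210.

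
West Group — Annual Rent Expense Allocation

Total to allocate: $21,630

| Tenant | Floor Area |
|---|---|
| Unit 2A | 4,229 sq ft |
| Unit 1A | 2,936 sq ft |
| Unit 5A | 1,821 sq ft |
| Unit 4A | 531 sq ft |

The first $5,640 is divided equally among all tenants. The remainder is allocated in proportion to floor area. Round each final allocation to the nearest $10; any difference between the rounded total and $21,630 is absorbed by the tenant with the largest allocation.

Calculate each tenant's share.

Unit 2A: $8,520 | Unit 1A: $6,340 | Unit 5A: $4,470 | Unit 4A: $2,300

First tranche $5,640 split equally: $1,410 each.
Remainder $15,990 by floor area (total 9,517): Unit 2A 7,105.36 → $7,110; Unit 1A 4,932.92 → $4,930; Unit 5A 3,059.56 → $3,060; Unit 4A 892.16 → $890.
Totals: Unit 2A $1,410 + $7,110 = $8,520; Unit 1A $1,410 + $4,930 = $6,340; Unit 5A $1,410 + $3,060 = $4,470; Unit 4A $1,410 + $890 = $2,300.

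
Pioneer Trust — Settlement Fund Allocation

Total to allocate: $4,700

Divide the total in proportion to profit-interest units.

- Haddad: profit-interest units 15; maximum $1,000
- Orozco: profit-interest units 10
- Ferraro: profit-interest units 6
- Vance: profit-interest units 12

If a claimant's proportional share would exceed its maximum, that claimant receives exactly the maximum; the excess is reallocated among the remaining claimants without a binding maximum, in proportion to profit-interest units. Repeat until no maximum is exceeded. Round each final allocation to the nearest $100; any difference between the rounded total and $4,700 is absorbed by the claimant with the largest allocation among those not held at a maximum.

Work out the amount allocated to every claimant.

Profit-interest units total: 43.
Pro-rata shares before constraints: Haddad 1,639.53; Orozco 1,093.02; Ferraro 655.81; Vance 1,311.63.
Capped: Haddad ($1,000); residual $3,700 reallocated over remaining profit-interest units 28.
Shares after redistribution: Orozco 1,321.43 → $1,300; Ferraro 792.86 → $800; Vance 1,585.71 → $1,600.

Haddad: $1,000 · Orozco: $1,300 · Ferraro: $800 · Vance: $1,600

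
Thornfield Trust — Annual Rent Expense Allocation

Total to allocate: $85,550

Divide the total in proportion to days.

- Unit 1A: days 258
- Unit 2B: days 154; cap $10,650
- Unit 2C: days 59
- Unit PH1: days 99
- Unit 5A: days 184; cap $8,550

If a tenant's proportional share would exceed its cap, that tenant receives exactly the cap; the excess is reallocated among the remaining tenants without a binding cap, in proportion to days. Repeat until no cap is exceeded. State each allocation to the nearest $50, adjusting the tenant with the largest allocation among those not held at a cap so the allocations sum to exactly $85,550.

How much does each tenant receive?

Combined days = 754.
Proportional shares (ignoring caps): Unit 1A 29,273.08; Unit 2B 17,473.08; Unit 2C 6,694.23; Unit PH1 11,232.69; Unit 5A 20,876.92.
Cap binds for Unit 2B ($10,650), Unit 5A ($8,550); balance $66,350 reallocated over remaining days 416.
Remaining shares: Unit 1A 41,149.76 → $41,150; Unit 2C 9,410.22 → $9,400; Unit PH1 15,790.02 → $15,800.

Unit 1A: $41,150 · Unit 2B: $10,650 · Unit 2C: $9,400 · Unit PH1: $15,800 · Unit 5A: $8,550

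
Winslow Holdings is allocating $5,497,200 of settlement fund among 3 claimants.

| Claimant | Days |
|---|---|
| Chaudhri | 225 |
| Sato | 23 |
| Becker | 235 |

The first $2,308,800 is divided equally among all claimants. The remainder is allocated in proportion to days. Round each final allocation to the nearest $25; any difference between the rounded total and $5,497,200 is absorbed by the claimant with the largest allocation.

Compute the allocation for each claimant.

Chaudhri: $2,254,875 | Sato: $921,425 | Becker: $2,320,900

$2,308,800 shared equally gives $769,600 per claimant.
Remainder $3,188,400 by days (total 483): Chaudhri 1,485,279.50 → $1,485,275; Sato 151,828.57 → $151,825; Becker 1,551,291.93 → $1,551,300.
Totals: Chaudhri $769,600 + $1,485,275 = $2,254,875; Sato $769,600 + $151,825 = $921,425; Becker $769,600 + $1,551,300 = $2,320,900.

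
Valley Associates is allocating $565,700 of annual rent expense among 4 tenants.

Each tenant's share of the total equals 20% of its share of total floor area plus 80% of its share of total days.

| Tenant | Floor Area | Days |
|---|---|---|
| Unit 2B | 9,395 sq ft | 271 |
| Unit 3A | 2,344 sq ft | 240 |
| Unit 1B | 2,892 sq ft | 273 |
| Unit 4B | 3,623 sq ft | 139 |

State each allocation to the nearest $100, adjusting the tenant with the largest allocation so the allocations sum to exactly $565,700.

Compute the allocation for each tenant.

Totals — floor area 18,254, days 923.
Blended shares (20% floor area + 80% days): Unit 2B 0.3378; Unit 3A 0.2337; Unit 1B 0.2683; Unit 4B 0.1602.
Unrounded shares: Unit 2B 191,106.24; Unit 3A 132,203.74; Unit 1B 151,780.66; Unit 4B 90,609.37.
After rounding ($100): Unit 2B $191,100; Unit 3A $132,200; Unit 1B $151,800; Unit 4B $90,600. Sum = $565,700.
No rounding difference to absorb.

Unit 2B: $191,100; Unit 3A: $132,200; Unit 1B: $151,800; Unit 4B: $90,600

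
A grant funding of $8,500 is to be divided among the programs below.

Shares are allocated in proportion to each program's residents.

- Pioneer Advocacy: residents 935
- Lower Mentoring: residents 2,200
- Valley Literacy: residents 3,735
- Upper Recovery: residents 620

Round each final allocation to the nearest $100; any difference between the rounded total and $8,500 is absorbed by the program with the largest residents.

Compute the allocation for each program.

Pioneer Advocacy: $1,100 | Lower Mentoring: $2,500 | Valley Literacy: $4,200 | Upper Recovery: $700

Sum of residents: 935 + 2,200 + 3,735 + 620 = 7,490.
Raw shares: Pioneer Advocacy 1,061.08; Lower Mentoring 2,496.66; Valley Literacy 4,238.65; Upper Recovery 703.60.
At nearest $100: Pioneer Advocacy $1,100; Lower Mentoring $2,500; Valley Literacy $4,200; Upper Recovery $700. Sum = $8,500.
No rounding difference to absorb.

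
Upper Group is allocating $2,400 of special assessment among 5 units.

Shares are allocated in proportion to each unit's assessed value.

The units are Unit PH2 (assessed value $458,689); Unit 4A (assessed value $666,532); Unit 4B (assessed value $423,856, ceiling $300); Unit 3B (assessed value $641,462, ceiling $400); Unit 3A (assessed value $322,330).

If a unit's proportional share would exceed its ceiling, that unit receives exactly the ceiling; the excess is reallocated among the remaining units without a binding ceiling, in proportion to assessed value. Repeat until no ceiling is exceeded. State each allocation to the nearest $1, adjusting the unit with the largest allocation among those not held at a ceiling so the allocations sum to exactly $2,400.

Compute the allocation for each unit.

Unit PH2: $539; Unit 4A: $782; Unit 4B: $300; Unit 3B: $400; Unit 3A: $379

Sum of assessed value: 2,512,869.
Unconstrained shares: Unit PH2 438.09; Unit 4A 636.59; Unit 4B 404.82; Unit 3B 612.65; Unit 3A 307.85.
Capped: Unit 4B ($300), Unit 3B ($400); balance $1,700 reallocated over remaining assessed value 1,447,551.
Shares after redistribution: Unit PH2 538.68 → $539; Unit 4A 782.77 → $783; Unit 3A 378.54 → $379.
Rounding difference −$1 applied to Unit 4A → $782.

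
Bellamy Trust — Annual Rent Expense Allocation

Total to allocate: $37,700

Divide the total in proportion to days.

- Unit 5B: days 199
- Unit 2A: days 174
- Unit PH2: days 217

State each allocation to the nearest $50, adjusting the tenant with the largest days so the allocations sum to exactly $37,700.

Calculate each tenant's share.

Unit 5B: $12,700; Unit 2A: $11,100; Unit PH2: $13,900

Combined days = 590.
Raw shares: Unit 5B 199/590 × $37,700 = 12,715.76; Unit 2A 174/590 × $37,700 = 11,118.31; Unit PH2 217/590 × $37,700 = 13,865.93.
Rounded to nearest $50: Unit 5B $12,700; Unit 2A $11,100; Unit PH2 $13,850. Sum = $37,650.
Difference $37,700 − $37,650 = +$50 applied to largest days (Unit PH2): Unit PH2 becomes $13,900.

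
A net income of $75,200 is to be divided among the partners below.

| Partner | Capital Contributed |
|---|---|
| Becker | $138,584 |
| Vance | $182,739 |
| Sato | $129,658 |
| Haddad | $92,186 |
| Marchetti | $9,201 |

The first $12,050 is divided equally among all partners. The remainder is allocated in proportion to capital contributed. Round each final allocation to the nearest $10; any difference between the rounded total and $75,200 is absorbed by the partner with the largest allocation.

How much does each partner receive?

$12,050 shared equally gives $2,410 per partner.
Remainder $63,150 by capital contributed (total 552,368): Becker 15,843.75 → $15,840; Vance 20,891.81 → $20,890; Sato 14,823.27 → $14,820; Haddad 10,539.25 → $10,540; Marchetti 1,051.91 → $1,050.
Rounding difference +$10 on remainder applied to Vance.
Totals: Becker $2,410 + $15,840 = $18,250; Vance $2,410 + $20,900 = $23,310; Sato $2,410 + $14,820 = $17,230; Haddad $2,410 + $10,540 = $12,950; Marchetti $2,410 + $1,050 = $3,460.

Becker: $18,250; Vance: $23,310; Sato: $17,230; Haddad: $12,950; Marchetti: $3,460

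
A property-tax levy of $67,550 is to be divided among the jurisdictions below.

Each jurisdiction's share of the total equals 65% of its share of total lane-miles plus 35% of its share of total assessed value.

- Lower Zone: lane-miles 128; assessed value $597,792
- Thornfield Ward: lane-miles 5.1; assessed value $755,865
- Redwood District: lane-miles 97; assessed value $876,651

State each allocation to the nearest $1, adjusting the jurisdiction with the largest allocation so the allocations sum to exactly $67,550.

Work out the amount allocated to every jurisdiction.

Totals — lane-miles 230.1, assessed value 2,230,308.
Combined weights (65% lane-miles + 35% assessed value): Lower Zone 0.4554; Thornfield Ward 0.1330; Redwood District 0.4116.
Unrounded shares: Lower Zone 30,761.79; Thornfield Ward 8,985.77; Redwood District 27,802.45.
At nearest $1: Lower Zone $30,762; Thornfield Ward $8,986; Redwood District $27,802. Sum = $67,550.
Rounded total matches; no reconciliation needed.

Lower Zone: $30,762 · Thornfield Ward: $8,986 · Redwood District: $27,802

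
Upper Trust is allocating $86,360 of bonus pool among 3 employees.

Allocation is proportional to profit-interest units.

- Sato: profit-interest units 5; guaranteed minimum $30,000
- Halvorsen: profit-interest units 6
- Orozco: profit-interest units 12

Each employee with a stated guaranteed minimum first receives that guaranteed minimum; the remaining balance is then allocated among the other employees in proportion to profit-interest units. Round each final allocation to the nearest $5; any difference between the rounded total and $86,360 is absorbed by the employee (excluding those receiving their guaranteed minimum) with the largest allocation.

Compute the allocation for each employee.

Sato: $30,000 · Halvorsen: $18,785 · Orozco: $37,575

Minimums first: Sato $30,000. Remaining pool $56,360.
Remaining pool split over remaining profit-interest units 18: Halvorsen 18,786.67 → $18,785; Orozco 37,573.33 → $37,575.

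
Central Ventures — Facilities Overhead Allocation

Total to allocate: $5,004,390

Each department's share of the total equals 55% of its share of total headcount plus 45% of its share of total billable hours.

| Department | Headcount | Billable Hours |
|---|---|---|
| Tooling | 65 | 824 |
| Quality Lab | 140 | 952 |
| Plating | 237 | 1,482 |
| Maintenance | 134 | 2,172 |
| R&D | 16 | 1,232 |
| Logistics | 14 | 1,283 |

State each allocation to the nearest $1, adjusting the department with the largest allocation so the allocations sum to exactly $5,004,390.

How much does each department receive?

Totals — headcount 606, billable hours 7,945.
Combined weights (55% headcount + 45% billable hours): Tooling 0.1057; Quality Lab 0.1810; Plating 0.2990; Maintenance 0.2446; R&D 0.0843; Logistics 0.0854.
Raw shares: Tooling 528,785.17; Quality Lab 905,711.57; Plating 1,496,505.75; Maintenance 1,224,263.61; R&D 421,876.02; Logistics 427,247.87.
After rounding ($1): Tooling $528,785; Quality Lab $905,712; Plating $1,496,506; Maintenance $1,224,264; R&D $421,876; Logistics $427,248. Sum = $5,004,391.
Difference $5,004,390 − $5,004,391 = −$1 applied to largest allocation (Plating): Plating becomes $1,496,505.

Tooling: $528,785 · Quality Lab: $905,712 · Plating: $1,496,505 · Maintenance: $1,224,264 · R&D: $421,876 · Logistics: $427,248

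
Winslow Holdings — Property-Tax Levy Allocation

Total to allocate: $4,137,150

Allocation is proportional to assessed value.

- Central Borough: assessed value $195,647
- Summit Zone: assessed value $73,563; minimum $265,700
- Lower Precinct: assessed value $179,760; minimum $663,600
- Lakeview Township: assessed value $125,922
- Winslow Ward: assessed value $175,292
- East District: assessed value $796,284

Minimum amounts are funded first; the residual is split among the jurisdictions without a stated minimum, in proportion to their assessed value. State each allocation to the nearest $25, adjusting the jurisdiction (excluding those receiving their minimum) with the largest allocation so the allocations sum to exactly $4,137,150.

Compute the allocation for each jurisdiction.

Central Borough: $485,325 · Summit Zone: $265,700 · Lower Precinct: $663,600 · Lakeview Township: $312,375 · Winslow Ward: $434,850 · East District: $1,975,300

Minimums first: Summit Zone $265,700; Lower Precinct $663,600. Balance $3,207,850.
Balance split over remaining assessed value 1,293,145: Central Borough 485,333.22 → $485,325; Lakeview Township 312,369.37 → $312,375; Winslow Ward 434,839.44 → $434,850; East District 1,975,307.97 → $1,975,300.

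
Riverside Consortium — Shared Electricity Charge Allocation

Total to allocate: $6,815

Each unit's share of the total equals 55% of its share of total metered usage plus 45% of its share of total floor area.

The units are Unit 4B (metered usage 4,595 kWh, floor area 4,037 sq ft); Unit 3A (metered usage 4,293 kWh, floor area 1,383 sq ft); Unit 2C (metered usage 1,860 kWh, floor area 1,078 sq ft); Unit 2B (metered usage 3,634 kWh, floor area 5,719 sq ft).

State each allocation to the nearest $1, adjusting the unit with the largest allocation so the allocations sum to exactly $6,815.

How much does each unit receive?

Metered usage total 14,382; floor area total 12,217.
Combined weights (55% metered usage + 45% floor area): Unit 4B 0.3244; Unit 3A 0.2151; Unit 2C 0.1108; Unit 2B 0.3496.
Raw shares: Unit 4B 2,210.93; Unit 3A 1,466.01; Unit 2C 755.36; Unit 2B 2,382.70.
Rounded to nearest $1: Unit 4B $2,211; Unit 3A $1,466; Unit 2C $755; Unit 2B $2,383. Sum = $6,815.
No rounding difference to absorb.

Unit 4B: $2,211 | Unit 3A: $1,466 | Unit 2C: $755 | Unit 2B: $2,383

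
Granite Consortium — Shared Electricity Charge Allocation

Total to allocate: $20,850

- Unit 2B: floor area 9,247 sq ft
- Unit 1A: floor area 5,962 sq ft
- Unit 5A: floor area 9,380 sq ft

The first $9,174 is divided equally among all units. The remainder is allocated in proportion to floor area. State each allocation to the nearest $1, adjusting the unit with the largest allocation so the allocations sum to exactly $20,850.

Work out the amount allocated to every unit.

Unit 2B: $7,449 · Unit 1A: $5,889 · Unit 5A: $7,512

First tranche $9,174 split equally: $3,058 each.
Remainder $11,676 by floor area (total 24,589): Unit 2B 4,390.91 → $4,391; Unit 1A 2,831.03 → $2,831; Unit 5A 4,454.06 → $4,454.
Totals: Unit 2B $3,058 + $4,391 = $7,449; Unit 1A $3,058 + $2,831 = $5,889; Unit 5A $3,058 + $4,454 = $7,512.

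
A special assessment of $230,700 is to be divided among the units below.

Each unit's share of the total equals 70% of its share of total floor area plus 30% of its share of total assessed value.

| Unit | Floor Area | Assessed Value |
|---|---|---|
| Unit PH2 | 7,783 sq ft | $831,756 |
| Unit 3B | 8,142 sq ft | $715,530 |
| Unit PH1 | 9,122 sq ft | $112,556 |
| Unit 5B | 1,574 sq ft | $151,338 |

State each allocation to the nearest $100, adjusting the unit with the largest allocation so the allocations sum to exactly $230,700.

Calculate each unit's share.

Unit PH2: $79,100; Unit 3B: $76,700; Unit PH1: $59,600; Unit 5B: $15,300

Totals — floor area 26,621, assessed value 1,811,180.
Composite weights (70% floor area + 30% assessed value): Unit PH2 0.3424; Unit 3B 0.3326; Unit PH1 0.2585; Unit 5B 0.0665.
Raw shares: Unit PH2 78,997.34; Unit 3B 76,733.82; Unit PH1 59,637.52; Unit 5B 15,331.33.
After rounding ($100): Unit PH2 $79,000; Unit 3B $76,700; Unit PH1 $59,600; Unit 5B $15,300. Sum = $230,600.
Difference $230,700 − $230,600 = +$100 applied to largest allocation (Unit PH2): Unit PH2 becomes $79,100.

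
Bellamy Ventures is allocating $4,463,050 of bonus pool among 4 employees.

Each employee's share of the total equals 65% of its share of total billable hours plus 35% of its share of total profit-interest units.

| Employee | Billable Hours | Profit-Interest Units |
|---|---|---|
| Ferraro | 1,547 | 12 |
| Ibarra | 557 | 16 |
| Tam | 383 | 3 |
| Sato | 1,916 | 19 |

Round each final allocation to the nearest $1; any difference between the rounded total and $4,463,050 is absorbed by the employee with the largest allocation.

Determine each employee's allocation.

Ferraro: $1,394,160; Ibarra: $866,849; Tam: $346,069; Sato: $1,855,972

Billable hours total 4,403; profit-interest units total 50.
Composite weights (65% billable hours + 35% profit-interest units): Ferraro 0.3124; Ibarra 0.1942; Tam 0.0775; Sato 0.4159.
Unrounded shares: Ferraro 1,394,160.32; Ibarra 866,849.39; Tam 346,069.34; Sato 1,855,970.95.
After rounding ($1): Ferraro $1,394,160; Ibarra $866,849; Tam $346,069; Sato $1,855,971. Sum = $4,463,049.
Difference $4,463,050 − $4,463,049 = +$1 applied to largest allocation (Sato): Sato becomes $1,855,972.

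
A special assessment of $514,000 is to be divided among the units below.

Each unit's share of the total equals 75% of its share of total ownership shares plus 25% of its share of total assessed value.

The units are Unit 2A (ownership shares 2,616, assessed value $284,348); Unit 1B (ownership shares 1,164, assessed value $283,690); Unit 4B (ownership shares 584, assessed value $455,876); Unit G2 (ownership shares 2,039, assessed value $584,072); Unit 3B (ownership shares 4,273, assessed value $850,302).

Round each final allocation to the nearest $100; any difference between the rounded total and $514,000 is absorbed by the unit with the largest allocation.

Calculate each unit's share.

Ownership shares total 10,676; assessed value total 2,458,288.
Blended shares (75% ownership shares + 25% assessed value): Unit 2A 0.2127; Unit 1B 0.1106; Unit 4B 0.0874; Unit G2 0.2026; Unit 3B 0.3867.
Pro-rata amounts: Unit 2A 109,324.70; Unit 1B 56,860.00; Unit 4B 44,917.29; Unit G2 104,157.01; Unit 3B 198,741.00.
After rounding ($100): Unit 2A $109,300; Unit 1B $56,900; Unit 4B $44,900; Unit G2 $104,200; Unit 3B $198,700. Sum = $514,000.
No rounding difference to absorb.

Unit 2A: $109,300 · Unit 1B: $56,900 · Unit 4B: $44,900 · Unit G2: $104,200 · Unit 3B: $198,700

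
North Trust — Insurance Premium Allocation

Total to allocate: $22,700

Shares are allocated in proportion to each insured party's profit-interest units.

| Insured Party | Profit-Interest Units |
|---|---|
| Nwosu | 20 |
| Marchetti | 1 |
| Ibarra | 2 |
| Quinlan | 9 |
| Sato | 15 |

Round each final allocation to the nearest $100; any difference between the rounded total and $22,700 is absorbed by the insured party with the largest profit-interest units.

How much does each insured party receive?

Nwosu: $9,700 · Marchetti: $500 · Ibarra: $1,000 · Quinlan: $4,300 · Sato: $7,200

Combined profit-interest units = 20 + 1 + 2 + 9 + 15 = 47.
Unrounded shares: Nwosu 9,659.57; Marchetti 482.98; Ibarra 965.96; Quinlan 4,346.81; Sato 7,244.68.
Rounded to nearest $100: Nwosu $9,700; Marchetti $500; Ibarra $1,000; Quinlan $4,300; Sato $7,200. Sum = $22,700.
Sum already equals the total — no adjustment.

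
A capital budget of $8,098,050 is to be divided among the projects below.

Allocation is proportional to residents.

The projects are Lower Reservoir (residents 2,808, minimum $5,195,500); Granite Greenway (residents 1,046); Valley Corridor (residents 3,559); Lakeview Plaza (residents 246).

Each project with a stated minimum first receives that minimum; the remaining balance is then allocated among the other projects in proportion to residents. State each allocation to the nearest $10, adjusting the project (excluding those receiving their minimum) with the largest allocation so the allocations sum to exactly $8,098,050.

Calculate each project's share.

Lower Reservoir: $5,195,500; Granite Greenway: $625,860; Valley Corridor: $2,129,500; Lakeview Plaza: $147,190

Guaranteed amounts: Lower Reservoir $5,195,500. Remaining pool $2,902,550.
Remaining pool split over remaining residents 4,851: Granite Greenway 625,864.21 → $625,860; Valley Corridor 2,129,494.01 → $2,129,490; Lakeview Plaza 147,191.77 → $147,190.
Rounding difference +$10 applied to Valley Corridor → $2,129,500.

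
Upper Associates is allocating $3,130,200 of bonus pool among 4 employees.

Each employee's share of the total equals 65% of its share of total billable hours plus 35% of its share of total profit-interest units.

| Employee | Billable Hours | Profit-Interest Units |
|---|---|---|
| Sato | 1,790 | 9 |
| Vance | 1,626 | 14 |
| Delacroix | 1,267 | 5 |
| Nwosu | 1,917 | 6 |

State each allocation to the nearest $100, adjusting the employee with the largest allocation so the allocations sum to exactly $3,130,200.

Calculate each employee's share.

Billable hours total 6,600; profit-interest units total 34.
Combined weights (65% billable hours + 35% profit-interest units): Sato 0.2689; Vance 0.3043; Delacroix 0.1763; Nwosu 0.2506.
Pro-rata amounts: Sato 841,820.14; Vance 952,375.90; Delacroix 551,700.54; Nwosu 784,303.41.
After rounding ($100): Sato $841,800; Vance $952,400; Delacroix $551,700; Nwosu $784,300. Sum = $3,130,200.
Sum already equals the total — no adjustment.

Sato: $841,800 | Vance: $952,400 | Delacroix: $551,700 | Nwosu: $784,300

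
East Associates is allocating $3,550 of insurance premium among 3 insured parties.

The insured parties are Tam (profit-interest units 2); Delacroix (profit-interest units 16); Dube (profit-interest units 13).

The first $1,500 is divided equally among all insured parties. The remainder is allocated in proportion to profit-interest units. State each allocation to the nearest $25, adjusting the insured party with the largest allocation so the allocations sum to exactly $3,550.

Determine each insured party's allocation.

Equal tier: $1,500 ÷ 3 = $500 apiece.
Remainder $2,050 by profit-interest units (total 31): Tam 132.26 → $125; Delacroix 1,058.06 → $1,050; Dube 859.68 → $850.
Rounding difference +$25 on remainder applied to Delacroix.
Totals: Tam $500 + $125 = $625; Delacroix $500 + $1,075 = $1,575; Dube $500 + $850 = $1,350.

Tam: $625 | Delacroix: $1,575 | Dube: $1,350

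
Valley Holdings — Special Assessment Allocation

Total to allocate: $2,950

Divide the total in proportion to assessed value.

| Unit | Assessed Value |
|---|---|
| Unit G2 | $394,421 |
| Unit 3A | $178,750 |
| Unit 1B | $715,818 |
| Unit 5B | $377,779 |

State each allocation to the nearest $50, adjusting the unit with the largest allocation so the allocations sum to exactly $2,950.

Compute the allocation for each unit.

Unit G2: $700; Unit 3A: $300; Unit 1B: $1,300; Unit 5B: $650

Total assessed value = 1,666,768.
Raw shares: Unit G2 394,421/1,666,768 × $2,950 = 698.08; Unit 3A 178,750/1,666,768 × $2,950 = 316.37; Unit 1B 715,818/1,666,768 × $2,950 = 1,266.92; Unit 5B 377,779/1,666,768 × $2,950 = 668.63.
After rounding ($50): Unit G2 $700; Unit 3A $300; Unit 1B $1,250; Unit 5B $650. Sum = $2,900.
Difference $2,950 − $2,900 = +$50 applied to largest allocation (Unit 1B): Unit 1B becomes $1,300.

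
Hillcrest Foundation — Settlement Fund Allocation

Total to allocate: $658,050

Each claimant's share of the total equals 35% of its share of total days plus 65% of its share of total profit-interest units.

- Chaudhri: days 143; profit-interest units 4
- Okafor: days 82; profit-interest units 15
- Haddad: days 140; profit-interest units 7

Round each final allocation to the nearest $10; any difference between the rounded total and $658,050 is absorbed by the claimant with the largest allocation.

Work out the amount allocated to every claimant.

Chaudhri: $156,040; Okafor: $298,510; Haddad: $203,500

Days total 365; profit-interest units total 26.
Blended shares (35% days + 65% profit-interest units): Chaudhri 0.2371; Okafor 0.4536; Haddad 0.3092.
Pro-rata amounts: Chaudhri 156,038.98; Okafor 298,511.31; Haddad 203,499.71.
After rounding ($10): Chaudhri $156,040; Okafor $298,510; Haddad $203,500. Sum = $658,050.
Sum already equals the total — no adjustment.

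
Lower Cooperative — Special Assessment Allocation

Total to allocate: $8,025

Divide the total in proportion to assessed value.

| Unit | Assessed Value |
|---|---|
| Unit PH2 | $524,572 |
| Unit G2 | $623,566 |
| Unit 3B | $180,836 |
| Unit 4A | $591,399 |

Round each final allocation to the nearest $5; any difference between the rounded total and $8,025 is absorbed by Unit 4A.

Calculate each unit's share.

Combined assessed value = 1,920,373.
Proportional shares: Unit PH2 524,572/1,920,373 × $8,025 = 2,192.12; Unit G2 623,566/1,920,373 × $8,025 = 2,605.80; Unit 3B 180,836/1,920,373 × $8,025 = 755.69; Unit 4A 591,399/1,920,373 × $8,025 = 2,471.38.
After rounding ($5): Unit PH2 $2,190; Unit G2 $2,605; Unit 3B $755; Unit 4A $2,470. Sum = $8,020.
Difference $8,025 − $8,020 = +$5 applied to Unit 4A: Unit 4A becomes $2,475.

Unit PH2: $2,190; Unit G2: $2,605; Unit 3B: $755; Unit 4A: $2,475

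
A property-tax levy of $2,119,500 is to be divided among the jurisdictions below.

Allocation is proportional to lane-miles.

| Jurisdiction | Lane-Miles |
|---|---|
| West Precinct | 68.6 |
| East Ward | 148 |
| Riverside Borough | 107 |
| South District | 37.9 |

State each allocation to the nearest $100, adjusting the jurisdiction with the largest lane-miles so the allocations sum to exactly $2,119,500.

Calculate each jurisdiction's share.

West Precinct: $402,200 | East Ward: $867,800 | Riverside Borough: $627,300 | South District: $222,200

Combined lane-miles = 361.5.
Raw shares: West Precinct 68.6/361.5 × $2,119,500 = 402,206.64; East Ward 148/361.5 × $2,119,500 = 867,734.44; Riverside Borough 107/361.5 × $2,119,500 = 627,348.55; South District 37.9/361.5 × $2,119,500 = 222,210.37.
After rounding ($100): West Precinct $402,200; East Ward $867,700; Riverside Borough $627,300; South District $222,200. Sum = $2,119,400.
Difference $2,119,500 − $2,119,400 = +$100 applied to largest lane-miles (East Ward): East Ward becomes $867,800.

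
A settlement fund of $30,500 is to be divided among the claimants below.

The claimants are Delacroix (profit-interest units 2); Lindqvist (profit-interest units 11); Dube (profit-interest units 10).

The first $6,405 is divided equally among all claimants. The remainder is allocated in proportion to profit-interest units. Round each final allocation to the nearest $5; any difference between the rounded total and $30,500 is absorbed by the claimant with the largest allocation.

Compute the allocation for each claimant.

Delacroix: $4,230; Lindqvist: $13,660; Dube: $12,610

First tranche $6,405 split equally: $2,135 each.
Remainder $24,095 by profit-interest units (total 23): Delacroix 2,095.22 → $2,095; Lindqvist 11,523.70 → $11,525; Dube 10,476.09 → $10,475.
Totals: Delacroix $2,135 + $2,095 = $4,230; Lindqvist $2,135 + $11,525 = $13,660; Dube $2,135 + $10,475 = $12,610.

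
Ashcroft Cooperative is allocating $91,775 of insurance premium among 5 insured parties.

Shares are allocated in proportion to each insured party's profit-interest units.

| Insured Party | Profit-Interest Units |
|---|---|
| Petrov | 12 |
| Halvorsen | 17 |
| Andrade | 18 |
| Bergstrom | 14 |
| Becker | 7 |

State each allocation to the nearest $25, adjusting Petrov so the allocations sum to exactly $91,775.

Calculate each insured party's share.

Petrov: $16,175; Halvorsen: $22,950; Andrade: $24,300; Bergstrom: $18,900; Becker: $9,450

Total profit-interest units = 68.
Unrounded shares: Petrov 12/68 × $91,775 = 16,195.59; Halvorsen 17/68 × $91,775 = 22,943.75; Andrade 18/68 × $91,775 = 24,293.38; Bergstrom 14/68 × $91,775 = 18,894.85; Becker 7/68 × $91,775 = 9,447.43.
Rounded to nearest $25: Petrov $16,200; Halvorsen $22,950; Andrade $24,300; Bergstrom $18,900; Becker $9,450. Sum = $91,800.
Difference $91,775 − $91,800 = −$25 applied to Petrov: Petrov becomes $16,175.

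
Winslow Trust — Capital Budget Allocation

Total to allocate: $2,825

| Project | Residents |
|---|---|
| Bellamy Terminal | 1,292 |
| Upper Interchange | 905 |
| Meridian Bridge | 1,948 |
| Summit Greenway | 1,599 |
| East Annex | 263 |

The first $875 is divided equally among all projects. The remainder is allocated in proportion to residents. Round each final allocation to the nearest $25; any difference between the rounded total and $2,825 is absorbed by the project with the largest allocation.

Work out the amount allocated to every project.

$875 shared equally gives $175 per project.
Remainder $1,950 by residents (total 6,007): Bellamy Terminal 419.41 → $425; Upper Interchange 293.78 → $300; Meridian Bridge 632.36 → $625; Summit Greenway 519.07 → $525; East Annex 85.38 → $75.
Totals: Bellamy Terminal $175 + $425 = $600; Upper Interchange $175 + $300 = $475; Meridian Bridge $175 + $625 = $800; Summit Greenway $175 + $525 = $700; East Annex $175 + $75 = $250.

Bellamy Terminal: $600 · Upper Interchange: $475 · Meridian Bridge: $800 · Summit Greenway: $700 · East Annex: $250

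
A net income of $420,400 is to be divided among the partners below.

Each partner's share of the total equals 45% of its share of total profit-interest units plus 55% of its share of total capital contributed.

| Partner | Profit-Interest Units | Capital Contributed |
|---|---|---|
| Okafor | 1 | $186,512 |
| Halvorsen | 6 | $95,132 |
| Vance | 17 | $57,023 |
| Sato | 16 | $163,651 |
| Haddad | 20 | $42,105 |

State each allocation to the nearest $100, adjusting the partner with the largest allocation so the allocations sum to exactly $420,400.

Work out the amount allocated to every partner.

Profit-interest units total 60; capital contributed total 544,423.
Blended shares (45% profit-interest units + 55% capital contributed): Okafor 0.1959; Halvorsen 0.1411; Vance 0.1851; Sato 0.2853; Haddad 0.1925.
Unrounded shares: Okafor 82,365.86; Halvorsen 59,321.18; Vance 77,819.04; Sato 119,951.65; Haddad 80,942.27.
At nearest $100: Okafor $82,400; Halvorsen $59,300; Vance $77,800; Sato $120,000; Haddad $80,900. Sum = $420,400.
Sum already equals the total — no adjustment.

Okafor: $82,400 | Halvorsen: $59,300 | Vance: $77,800 | Sato: $120,000 | Haddad: $80,900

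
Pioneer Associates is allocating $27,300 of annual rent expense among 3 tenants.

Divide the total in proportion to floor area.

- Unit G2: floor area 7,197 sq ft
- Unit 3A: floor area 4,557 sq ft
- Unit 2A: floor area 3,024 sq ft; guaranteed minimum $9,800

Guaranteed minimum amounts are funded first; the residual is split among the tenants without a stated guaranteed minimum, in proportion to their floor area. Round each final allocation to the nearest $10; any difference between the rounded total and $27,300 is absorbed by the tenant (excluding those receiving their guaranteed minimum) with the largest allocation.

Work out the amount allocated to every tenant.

Unit G2: $10,720 · Unit 3A: $6,780 · Unit 2A: $9,800

Guaranteed amounts: Unit 2A $9,800. Remaining pool $17,500.
Remaining pool split over remaining floor area 11,754: Unit G2 10,715.29 → $10,720; Unit 3A 6,784.71 → $6,780.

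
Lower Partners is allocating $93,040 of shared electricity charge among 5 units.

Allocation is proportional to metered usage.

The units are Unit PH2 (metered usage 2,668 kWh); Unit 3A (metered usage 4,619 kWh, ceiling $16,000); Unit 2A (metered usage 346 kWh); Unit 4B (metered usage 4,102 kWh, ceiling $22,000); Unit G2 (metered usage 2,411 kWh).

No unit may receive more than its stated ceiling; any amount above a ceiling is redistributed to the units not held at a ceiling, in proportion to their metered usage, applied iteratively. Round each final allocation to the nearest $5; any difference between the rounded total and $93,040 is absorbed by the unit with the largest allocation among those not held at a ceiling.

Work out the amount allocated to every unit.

Combined metered usage = 14,146.
Unconstrained shares: Unit PH2 17,547.77; Unit 3A 30,379.74; Unit 2A 2,275.68; Unit 4B 26,979.36; Unit G2 15,857.45.
Held at cap: Unit 3A ($16,000), Unit 4B ($22,000); balance $55,040 reallocated over remaining metered usage 5,425.
Remaining shares: Unit PH2 27,068.52 → $27,070; Unit 2A 3,510.39 → $3,510; Unit G2 24,461.09 → $24,460.

Unit PH2: $27,070; Unit 3A: $16,000; Unit 2A: $3,510; Unit 4B: $22,000; Unit G2: $24,460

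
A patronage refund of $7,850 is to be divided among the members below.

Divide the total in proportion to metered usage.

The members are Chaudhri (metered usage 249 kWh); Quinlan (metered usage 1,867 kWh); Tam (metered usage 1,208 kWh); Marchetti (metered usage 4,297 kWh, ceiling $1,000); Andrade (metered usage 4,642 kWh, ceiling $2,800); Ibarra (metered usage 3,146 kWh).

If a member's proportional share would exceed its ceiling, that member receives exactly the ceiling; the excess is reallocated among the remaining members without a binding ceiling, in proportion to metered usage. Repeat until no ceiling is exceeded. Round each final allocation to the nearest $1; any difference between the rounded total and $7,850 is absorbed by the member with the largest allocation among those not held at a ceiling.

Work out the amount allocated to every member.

Chaudhri: $156; Quinlan: $1,169; Tam: $756; Marchetti: $1,000; Andrade: $2,800; Ibarra: $1,969

Combined metered usage = 15,409.
Pro-rata shares before constraints: Chaudhri 126.85; Quinlan 951.13; Tam 615.41; Marchetti 2,189.07; Andrade 2,364.83; Ibarra 1,602.71.
Capped: Marchetti ($1,000); residual $6,850 reallocated over remaining metered usage 11,112.
Capped: Andrade ($2,800); residual $4,050 reallocated over remaining metered usage 6,470.
Remaining shares: Chaudhri 155.87 → $156; Quinlan 1,168.68 → $1,169; Tam 756.17 → $756; Ibarra 1,969.29 → $1,969.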